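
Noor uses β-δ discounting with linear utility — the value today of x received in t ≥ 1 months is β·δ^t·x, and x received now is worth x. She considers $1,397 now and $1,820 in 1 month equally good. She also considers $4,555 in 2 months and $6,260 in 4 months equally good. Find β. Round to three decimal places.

From the later pair, β·δ^2·4555 = β·δ^4·6260; dividing through, δ^2 = 4555/6260 = 0.72764, so δ = 0.85302.
Substituting δ into 1397 = β·δ·1820: β = 1397/(1552.489) ≈ 0.900.

β ≈ 0.900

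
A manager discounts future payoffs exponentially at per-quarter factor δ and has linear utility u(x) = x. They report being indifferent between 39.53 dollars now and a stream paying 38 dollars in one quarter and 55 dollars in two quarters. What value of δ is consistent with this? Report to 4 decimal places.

δ ≈ 0.5700

Present value of the stream is 38·δ + 55·δ². Indifference gives 38δ + 55δ² = 39.53.
That is, 55δ² + 38δ − 39.53 = 0, a quadratic in δ.
The positive root is δ = [−38 + √(38² + 4·55·39.53)] / (2·55) = (−38 + 100.701)/110 ≈ 0.5700.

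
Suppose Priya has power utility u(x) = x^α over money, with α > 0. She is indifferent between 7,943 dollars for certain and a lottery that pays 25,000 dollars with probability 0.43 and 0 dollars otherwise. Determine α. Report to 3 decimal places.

Since u(0) = 0, the lottery's EU is 0.43·25000^α.
Indifference: 7943^α = 0.43·25000^α, so (7943/25000)^α = 0.43.
Take logs: α = ln 0.43 / ln(7943/25000) ≈ 0.73607.

α ≈ 0.736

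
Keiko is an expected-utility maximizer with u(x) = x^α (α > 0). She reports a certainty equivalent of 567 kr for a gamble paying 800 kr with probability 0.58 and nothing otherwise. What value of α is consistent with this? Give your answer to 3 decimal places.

EU(lottery) = 0.58·800^α + 0.42·0 = 0.58·800^α.
Indifference: 567^α = 0.58·800^α, so (567/800)^α = 0.58.
α = ln(0.58) / ln(567/800) = -0.544727/-0.344252 ≈ 1.582.

α ≈ 1.582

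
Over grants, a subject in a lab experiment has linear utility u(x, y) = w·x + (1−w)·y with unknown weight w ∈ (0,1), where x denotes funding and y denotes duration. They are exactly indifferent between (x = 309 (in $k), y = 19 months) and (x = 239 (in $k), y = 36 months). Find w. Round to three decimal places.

Indifference: w·309 + (1−w)·19 = w·239 + (1−w)·36.
w·(309−239) = (1−w)·(36−19), i.e. w·70 = (1−w)·17.
Hence w = 17/(70+17) = 17/87 = 0.195.

w = 0.195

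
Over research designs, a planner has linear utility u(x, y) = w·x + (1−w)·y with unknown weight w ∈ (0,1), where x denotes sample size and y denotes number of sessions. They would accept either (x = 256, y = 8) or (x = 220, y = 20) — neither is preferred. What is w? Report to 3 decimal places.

w = 0.250

Equating utilities: w·256 + (1−w)·8 = w·220 + (1−w)·20.
w·(256−220) = (1−w)·(20−8), i.e. w·36 = (1−w)·12.
So w/(1−w) = 12/36 = 0.3333, giving w = 12/(36+12) = 0.250.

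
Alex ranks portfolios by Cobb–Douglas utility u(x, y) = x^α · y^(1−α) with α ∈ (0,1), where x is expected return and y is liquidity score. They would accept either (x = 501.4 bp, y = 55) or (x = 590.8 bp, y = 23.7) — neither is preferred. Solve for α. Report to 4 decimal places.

α ≈ 0.8369

Set the two utilities equal: 501.4^α·55^(1−α) = 590.8^α·23.7^(1−α).
Taking logs: α·ln 501.4 + (1−α)·ln 55 = α·ln 590.8 + (1−α)·ln 23.7, i.e. α·-0.1640734 = (1−α)·-0.8418581.
So α/(1−α) = (-0.8418581)/(-0.1640734) = 5.1309847, and α = 5.1309847/6.1309847 ≈ 0.8369.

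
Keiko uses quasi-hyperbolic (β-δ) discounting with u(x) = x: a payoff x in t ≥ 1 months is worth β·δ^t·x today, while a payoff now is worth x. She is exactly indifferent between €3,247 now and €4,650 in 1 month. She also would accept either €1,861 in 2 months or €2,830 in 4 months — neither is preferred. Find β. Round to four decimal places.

β ≈ 0.8611

The second indifference involves only future payoffs, so β cancels: β·δ^2·1861 = β·δ^4·2830, giving δ^2 = 1861/2830 = 0.65760, so δ = 0.81092.
The first indifference: 3247 = β·δ·4650, so β = 3247/(δ·4650) = 3247/(0.81092·4650) ≈ 0.8611.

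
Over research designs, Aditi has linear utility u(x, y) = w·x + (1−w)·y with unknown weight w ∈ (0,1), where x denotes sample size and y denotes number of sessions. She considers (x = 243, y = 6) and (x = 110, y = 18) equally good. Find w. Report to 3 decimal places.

Indifference: w·243 + (1−w)·6 = w·110 + (1−w)·18.
w·(243−110) = (1−w)·(18−6), i.e. w·133 = (1−w)·12.
So w/(1−w) = 12/133 = 0.0902, giving w = 12/(133+12) = 0.083.

w = 0.083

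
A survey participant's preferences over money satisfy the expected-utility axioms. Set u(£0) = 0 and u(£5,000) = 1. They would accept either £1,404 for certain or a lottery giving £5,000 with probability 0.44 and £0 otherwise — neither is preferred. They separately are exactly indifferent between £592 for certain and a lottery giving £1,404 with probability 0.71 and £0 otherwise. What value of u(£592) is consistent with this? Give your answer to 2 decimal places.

From the first indifference, u(£1,404) = 0.44·u(£5,000) + 0.56·u(£0) = 0.44·1 + 0.56·0 = 0.44.
The second indifference gives u(£592) = 0.71·u(£1,404) + 0.29·u(£0) = 0.71·0.44 + 0.29·0.00 = 0.3124.

0.31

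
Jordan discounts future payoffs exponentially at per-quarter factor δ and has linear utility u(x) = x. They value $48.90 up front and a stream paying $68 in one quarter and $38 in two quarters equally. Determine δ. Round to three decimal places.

The stream is worth 68δ + 38δ² today, so 68δ + 38δ² = 48.90.
That is, 38δ² + 68δ − 48.90 = 0, a quadratic in δ.
The positive root is δ = [−68 + √(68² + 4·38·48.90)] / (2·38) = (−68 + 109.803)/76 ≈ 0.550.

δ ≈ 0.550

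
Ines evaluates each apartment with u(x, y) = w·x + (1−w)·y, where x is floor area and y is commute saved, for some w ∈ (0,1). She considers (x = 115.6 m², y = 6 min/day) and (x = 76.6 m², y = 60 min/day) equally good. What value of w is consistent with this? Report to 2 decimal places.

w = 0.58

Indifference: w·115.6 + (1−w)·6 = w·76.6 + (1−w)·60.
Rearranging, 39·w − 54·(1−w) = 0.
Hence w = 54/(39+54) = 54/93 = 0.58.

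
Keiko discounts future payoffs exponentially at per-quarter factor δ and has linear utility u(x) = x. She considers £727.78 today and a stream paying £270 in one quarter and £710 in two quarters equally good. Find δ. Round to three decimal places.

δ ≈ 0.840

The stream is worth 270δ + 710δ² today, so 270δ + 710δ² = 727.78.
So 710δ² + 270δ − 727.78 = 0.
The positive root is δ = [−270 + √(270² + 4·710·727.78)] / (2·710) = (−270 + 1462.804)/1420 ≈ 0.840.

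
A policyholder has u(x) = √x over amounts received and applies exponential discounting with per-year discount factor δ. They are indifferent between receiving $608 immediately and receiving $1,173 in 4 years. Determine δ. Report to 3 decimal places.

δ ≈ 0.921

Equating discounted utilities: u(608) = δ^4·u(1173) ⇒ δ^4 = u(608)/u(1173).
Since u(x) = √x, δ^4 = √(608/1173) = 0.71995.
So δ = 0.71995^(1/4) ≈ 0.921.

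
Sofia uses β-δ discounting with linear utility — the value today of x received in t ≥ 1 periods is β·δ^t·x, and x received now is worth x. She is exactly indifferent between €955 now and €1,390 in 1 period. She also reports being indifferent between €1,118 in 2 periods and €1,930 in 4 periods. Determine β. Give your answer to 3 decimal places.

From the later pair, β·δ^2·1118 = β·δ^4·1930; dividing through, δ^2 = 1118/1930 = 0.57927, so δ = 0.76110.
The first indifference: 955 = β·δ·1390, so β = 955/(δ·1390) = 955/(0.76110·1390) ≈ 0.903.

β ≈ 0.903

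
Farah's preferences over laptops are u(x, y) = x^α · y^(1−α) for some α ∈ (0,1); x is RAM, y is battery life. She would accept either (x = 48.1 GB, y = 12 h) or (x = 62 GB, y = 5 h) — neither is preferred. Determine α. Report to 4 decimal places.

α ≈ 0.7752

Set the two utilities equal: 48.1^α·12^(1−α) = 62^α·5^(1−α).
(48.1/62)^α = (5/12)^(1−α); take logs: α·ln(48.1/62) = (1−α)·ln(5/12), i.e. α·-0.2538522 = (1−α)·-0.8754687.
Thus α·(-1.1293209) = -0.8754687, so α = -0.8754687/-1.1293209 ≈ 0.7752.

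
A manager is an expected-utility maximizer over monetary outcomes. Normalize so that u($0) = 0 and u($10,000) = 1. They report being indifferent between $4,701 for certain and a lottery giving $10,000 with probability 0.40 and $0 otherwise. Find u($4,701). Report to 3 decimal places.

The indifference gives u($4,701) = 0.40·u($10,000) + 0.60·u($0) = 0.40·1 + 0.60·0 = 0.40.

0.400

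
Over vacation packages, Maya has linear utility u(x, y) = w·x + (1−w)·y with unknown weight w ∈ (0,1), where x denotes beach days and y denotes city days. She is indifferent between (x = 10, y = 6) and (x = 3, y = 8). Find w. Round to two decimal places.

Equating utilities: w·10 + (1−w)·6 = w·3 + (1−w)·8.
Collecting terms: w·7 = (1−w)·2.
Hence w = 2/(7+2) = 2/9 = 0.22.

w = 0.22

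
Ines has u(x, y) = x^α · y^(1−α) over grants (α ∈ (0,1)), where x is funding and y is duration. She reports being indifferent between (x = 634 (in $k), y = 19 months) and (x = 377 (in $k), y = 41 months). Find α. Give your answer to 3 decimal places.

Set the two utilities equal: 634^α·19^(1−α) = 377^α·41^(1−α).
(634/377)^α = (41/19)^(1−α); take logs: α·ln(634/377) = (1−α)·ln(41/19), i.e. α·0.519804 = (1−α)·0.769133.
With A = 0.519804 and B = 0.769133: α·A = (1−α)·B, so α = B/(A+B) = 0.769133/1.288937 ≈ 0.597.

α ≈ 0.597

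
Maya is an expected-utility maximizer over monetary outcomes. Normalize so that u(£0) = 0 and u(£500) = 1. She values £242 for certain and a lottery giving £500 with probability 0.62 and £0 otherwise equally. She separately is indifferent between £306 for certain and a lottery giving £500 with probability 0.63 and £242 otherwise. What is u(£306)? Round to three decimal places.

0.859

The first gamble pins u(£242): it must equal 0.62·1 + 0.38·0 = 0.62.
Then u(£306) = 0.63·u(£500) + 0.37·u(£242) = 0.63·1.00 + 0.37·0.62 = 0.8594.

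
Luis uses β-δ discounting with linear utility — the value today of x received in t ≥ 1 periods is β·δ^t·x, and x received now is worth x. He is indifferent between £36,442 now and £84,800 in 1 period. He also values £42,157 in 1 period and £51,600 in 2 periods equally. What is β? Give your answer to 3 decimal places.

From the later pair, β·δ^1·42157 = β·δ^2·51600; dividing through, δ = 42157/51600 = 0.81700.
The first indifference: 36442 = β·δ·84800, so β = 36442/(δ·84800) = 36442/(0.81700·84800) ≈ 0.526.

β ≈ 0.526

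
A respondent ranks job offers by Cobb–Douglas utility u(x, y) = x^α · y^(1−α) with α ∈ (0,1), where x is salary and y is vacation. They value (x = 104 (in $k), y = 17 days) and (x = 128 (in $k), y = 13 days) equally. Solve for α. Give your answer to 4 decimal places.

α ≈ 0.5637

The Cobb–Douglas utilities coincide, so 104^α·17^(1−α) = 128^α·13^(1−α).
(104/128)^α = (13/17)^(1−α); take logs: α·ln(104/128) = (1−α)·ln(13/17), i.e. α·-0.2076394 = (1−α)·-0.2682640.
Thus α·(-0.4759034) = -0.2682640, so α = -0.2682640/-0.4759034 ≈ 0.5637.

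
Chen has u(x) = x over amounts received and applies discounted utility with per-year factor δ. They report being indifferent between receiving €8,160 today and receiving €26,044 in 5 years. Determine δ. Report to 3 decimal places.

The payoff in 5 years is discounted by δ^5, so u(8160) = δ^5·u(26044) and δ^5 = u(8160)/u(26044).
With u(x) = x: δ^5 = 8160/26044 = 0.31332.
Taking the 5th root: δ = 0.31332^(1/5) ≈ 0.793.

δ ≈ 0.793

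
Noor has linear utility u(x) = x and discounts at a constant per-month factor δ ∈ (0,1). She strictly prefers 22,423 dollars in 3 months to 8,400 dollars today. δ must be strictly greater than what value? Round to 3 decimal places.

δ > 0.721

The preference means 8400 < δ^3·22423.
So δ^3 > 8400/22423 = 0.37462; taking the cube root of both positive sides preserves the inequality.
δ > 0.37462^(1/3) = 0.721.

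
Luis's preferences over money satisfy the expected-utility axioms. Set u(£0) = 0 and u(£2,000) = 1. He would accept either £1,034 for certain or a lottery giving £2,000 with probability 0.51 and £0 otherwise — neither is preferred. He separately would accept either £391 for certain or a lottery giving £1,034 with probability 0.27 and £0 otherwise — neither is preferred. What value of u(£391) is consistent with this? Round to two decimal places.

0.14

The first gamble pins u(£1,034): it must equal 0.51·1 + 0.49·0 = 0.51.
Then u(£391) = 0.27·u(£1,034) + 0.73·u(£0) = 0.27·0.51 + 0.73·0.00 = 0.1377.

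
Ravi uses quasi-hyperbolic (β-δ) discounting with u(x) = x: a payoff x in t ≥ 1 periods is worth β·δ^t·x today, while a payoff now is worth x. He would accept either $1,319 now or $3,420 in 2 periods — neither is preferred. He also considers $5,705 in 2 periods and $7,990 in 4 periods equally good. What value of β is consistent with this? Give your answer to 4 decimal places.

β ≈ 0.5401

Both payoffs in the second observation are in the future, so β drops out: δ^2·5705 = δ^4·7990 ⇒ δ^2 = 5705/7990 = 0.71402, so δ = 0.84500.
Now use the now-vs-future pair: 1319 = β·δ^2·3420 gives β = 1319/(0.71402·3420) ≈ 0.5401.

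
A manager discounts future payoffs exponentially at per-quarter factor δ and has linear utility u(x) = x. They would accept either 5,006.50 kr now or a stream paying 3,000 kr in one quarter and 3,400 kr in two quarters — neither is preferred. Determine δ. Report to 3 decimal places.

δ ≈ 0.850

The stream is worth 3000δ + 3400δ² today, so 3000δ + 3400δ² = 5006.50.
So 3400δ² + 3000δ − 5006.50 = 0.
δ = (−3000 + √(3000² + 4·3400·5006.50)) / (2·3400) = (−3000 + √77088400.00) / 6800 ≈ 0.850.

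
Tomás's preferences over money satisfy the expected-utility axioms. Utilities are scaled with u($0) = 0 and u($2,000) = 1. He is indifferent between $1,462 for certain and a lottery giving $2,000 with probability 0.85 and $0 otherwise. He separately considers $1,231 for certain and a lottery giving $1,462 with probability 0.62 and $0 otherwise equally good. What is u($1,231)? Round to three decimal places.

The first gamble pins u($1,462): it must equal 0.85·1 + 0.15·0 = 0.85.
Then u($1,231) = 0.62·u($1,462) + 0.38·u($0) = 0.62·0.85 + 0.38·0.00 = 0.5270.

0.527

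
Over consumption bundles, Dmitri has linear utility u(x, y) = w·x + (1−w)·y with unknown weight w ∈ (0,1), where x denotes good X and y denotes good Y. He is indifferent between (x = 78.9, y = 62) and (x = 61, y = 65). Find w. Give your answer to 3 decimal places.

w = 0.144

Equating utilities: w·78.9 + (1−w)·62 = w·61 + (1−w)·65.
Collecting terms: w·17.9 = (1−w)·3.
So w/(1−w) = 3/17.9 = 0.1676, giving w = 3/(17.9+3) = 0.144.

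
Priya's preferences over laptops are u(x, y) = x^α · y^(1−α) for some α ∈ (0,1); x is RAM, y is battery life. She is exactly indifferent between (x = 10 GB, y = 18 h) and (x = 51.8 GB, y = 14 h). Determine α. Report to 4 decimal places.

The Cobb–Douglas utilities coincide, so 10^α·18^(1−α) = 51.8^α·14^(1−α).
Rearrange to (10/51.8)^α = (14/18)^(1−α) and take logs: α·-1.6448051 = (1−α)·-0.2513144.
Thus α·(-1.8961195) = -0.2513144, so α = -0.2513144/-1.8961195 ≈ 0.1325.

α ≈ 0.1325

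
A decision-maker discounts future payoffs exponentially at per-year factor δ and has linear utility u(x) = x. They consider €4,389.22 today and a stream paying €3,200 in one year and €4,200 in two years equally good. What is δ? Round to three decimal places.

Equating present values: 4389.22 = 3200δ + 4200δ².
Rearranged: 4200δ² + 3200δ − 4389.22 = 0.
δ = (−3200 + √(3200² + 4·4200·4389.22)) / (2·4200) = (−3200 + √83978896.00) / 8400 ≈ 0.710.

δ ≈ 0.710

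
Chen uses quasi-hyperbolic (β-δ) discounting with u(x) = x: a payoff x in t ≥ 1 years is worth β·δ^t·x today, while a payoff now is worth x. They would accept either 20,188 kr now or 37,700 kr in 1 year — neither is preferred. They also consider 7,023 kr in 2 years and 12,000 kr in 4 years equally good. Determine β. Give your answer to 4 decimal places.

The second indifference involves only future payoffs, so β cancels: β·δ^2·7023 = β·δ^4·12000, giving δ^2 = 7023/12000 = 0.58525, so δ = 0.76502.
Now use the now-vs-future pair: 20188 = β·δ·37700 gives β = 20188/(0.76502·37700) ≈ 0.7000.

β ≈ 0.7000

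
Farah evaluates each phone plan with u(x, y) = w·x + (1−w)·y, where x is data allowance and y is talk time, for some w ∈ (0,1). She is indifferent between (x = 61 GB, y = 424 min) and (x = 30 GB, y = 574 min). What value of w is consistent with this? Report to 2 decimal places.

Equating utilities: w·61 + (1−w)·424 = w·30 + (1−w)·574.
w·(61−30) = (1−w)·(574−424), i.e. w·31 = (1−w)·150.
So w/(1−w) = 150/31 = 4.8387, giving w = 150/(31+150) = 0.83.

w = 0.83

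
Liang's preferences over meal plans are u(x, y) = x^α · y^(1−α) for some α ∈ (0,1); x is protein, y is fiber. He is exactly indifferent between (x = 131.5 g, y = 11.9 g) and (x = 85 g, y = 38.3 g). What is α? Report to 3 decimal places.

α ≈ 0.728

Set the two utilities equal: 131.5^α·11.9^(1−α) = 85^α·38.3^(1−α).
Taking logs: α·ln 131.5 + (1−α)·ln 11.9 = α·ln 85 + (1−α)·ln 38.3, i.e. α·0.436356 = (1−α)·1.168911.
With A = 0.436356 and B = 1.168911: α·A = (1−α)·B, so α = B/(A+B) = 1.168911/1.605267 ≈ 0.728.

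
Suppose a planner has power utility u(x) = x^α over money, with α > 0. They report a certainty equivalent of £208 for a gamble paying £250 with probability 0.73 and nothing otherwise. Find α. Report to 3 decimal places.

α ≈ 1.711

The lottery's expected utility is 0.73·u(250) + 0.27·u(0) = 0.73·250^α (since u(0) = 0 for α > 0).
Setting u(208) equal to that: 208^α = 0.73·250^α ⇒ (208/250)^α = 0.73.
Taking logs: α·ln(208/250) = ln(0.73), so α = -0.314711 / -0.183923 ≈ 1.711.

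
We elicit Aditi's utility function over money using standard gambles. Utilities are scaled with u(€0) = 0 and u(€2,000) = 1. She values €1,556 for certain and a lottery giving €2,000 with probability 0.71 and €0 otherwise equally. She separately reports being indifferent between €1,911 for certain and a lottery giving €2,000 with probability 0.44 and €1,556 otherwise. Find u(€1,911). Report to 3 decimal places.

The first gamble pins u(€1,556): it must equal 0.71·1 + 0.29·0 = 0.71.
Then u(€1,911) = 0.44·u(€2,000) + 0.56·u(€1,556) = 0.44·1.00 + 0.56·0.71 = 0.8376.

0.838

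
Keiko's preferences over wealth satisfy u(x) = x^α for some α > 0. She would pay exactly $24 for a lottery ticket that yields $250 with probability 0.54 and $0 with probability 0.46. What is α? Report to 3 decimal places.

EU(lottery) = 0.54·250^α + 0.46·0 = 0.54·250^α.
Equating: 24^α = 0.54·250^α, i.e. 0.0960^α = 0.54.
Taking logs: α·ln(24/250) = ln(0.54), so α = -0.616186 / -2.343407 ≈ 0.263.

α ≈ 0.263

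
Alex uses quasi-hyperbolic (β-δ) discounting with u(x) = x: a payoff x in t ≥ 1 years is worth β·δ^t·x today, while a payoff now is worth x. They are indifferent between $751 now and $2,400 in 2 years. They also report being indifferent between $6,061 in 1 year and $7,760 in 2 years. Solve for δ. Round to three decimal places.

δ ≈ 0.781

The second indifference involves only future payoffs, so β cancels: β·δ^1·6061 = β·δ^2·7760, giving δ = 6061/7760 = 0.78106.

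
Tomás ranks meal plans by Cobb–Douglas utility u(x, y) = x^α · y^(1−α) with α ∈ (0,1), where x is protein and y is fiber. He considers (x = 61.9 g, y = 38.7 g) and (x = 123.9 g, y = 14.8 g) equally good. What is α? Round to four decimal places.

Set the two utilities equal: 61.9^α·38.7^(1−α) = 123.9^α·14.8^(1−α).
(61.9/123.9)^α = (14.8/38.7)^(1−α); take logs: α·ln(61.9/123.9) = (1−α)·ln(14.8/38.7), i.e. α·-0.6939546 = (1−α)·-0.9612124.
Thus α·(-1.6551670) = -0.9612124, so α = -0.9612124/-1.6551670 ≈ 0.5807.

α ≈ 0.5807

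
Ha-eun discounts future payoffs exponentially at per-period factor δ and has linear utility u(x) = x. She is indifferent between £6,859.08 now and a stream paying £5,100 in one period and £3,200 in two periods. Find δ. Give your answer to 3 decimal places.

The stream is worth 5100δ + 3200δ² today, so 5100δ + 3200δ² = 6859.08.
So 3200δ² + 5100δ − 6859.08 = 0.
δ = (−5100 + √(5100² + 4·3200·6859.08)) / (2·3200) = (−5100 + √113806224.00) / 6400 ≈ 0.870.

δ ≈ 0.870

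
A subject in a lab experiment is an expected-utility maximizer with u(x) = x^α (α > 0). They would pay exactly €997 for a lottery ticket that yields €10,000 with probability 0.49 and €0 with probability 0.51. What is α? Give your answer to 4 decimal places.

The lottery's expected utility is 0.49·u(10000) + 0.51·u(0) = 0.49·10000^α (since u(0) = 0 for α > 0).
Indifference: 997^α = 0.49·10000^α, so (997/10000)^α = 0.49.
Taking logs: α·ln(997/10000) = ln(0.49), so α = -0.7133499 / -2.3055896 ≈ 0.3094.

α ≈ 0.3094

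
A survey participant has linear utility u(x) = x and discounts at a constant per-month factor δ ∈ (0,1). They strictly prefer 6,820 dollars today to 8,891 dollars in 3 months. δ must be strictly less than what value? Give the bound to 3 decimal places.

Comparing present values: 6820 > δ^3·8891.
So δ^3 < 6820/8891 = 0.76707; taking the cube root of both positive sides preserves the inequality.
δ < 0.76707^(1/3) = 0.915.

δ < 0.915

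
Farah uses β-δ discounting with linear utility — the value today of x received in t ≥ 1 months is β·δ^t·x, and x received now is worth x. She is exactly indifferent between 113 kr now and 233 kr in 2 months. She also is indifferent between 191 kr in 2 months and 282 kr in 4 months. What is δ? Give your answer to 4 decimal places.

δ ≈ 0.8230

Both payoffs in the second observation are in the future, so β drops out: δ^2·191 = δ^4·282 ⇒ δ^2 = 191/282 = 0.67730, so δ = 0.82299.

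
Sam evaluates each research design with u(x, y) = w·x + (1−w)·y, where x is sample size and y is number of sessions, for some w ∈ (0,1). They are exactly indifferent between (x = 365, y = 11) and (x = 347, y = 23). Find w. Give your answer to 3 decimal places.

u(365,11) = u(347,23) means w·365 + (1−w)·11 = w·347 + (1−w)·23.
Collecting terms: w·18 = (1−w)·12.
So w/(1−w) = 12/18 = 0.6667, giving w = 12/(18+12) = 0.400.

w = 0.400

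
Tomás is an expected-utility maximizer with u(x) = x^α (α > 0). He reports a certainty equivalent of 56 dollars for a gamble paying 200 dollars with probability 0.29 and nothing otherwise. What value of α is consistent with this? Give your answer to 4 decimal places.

Since u(0) = 0, the lottery's EU is 0.29·200^α.
Equating: 56^α = 0.29·200^α, i.e. 0.2800^α = 0.29.
Taking logs: α·ln(56/200) = ln(0.29), so α = -1.2378744 / -1.2729657 ≈ 0.9724.

α ≈ 0.9724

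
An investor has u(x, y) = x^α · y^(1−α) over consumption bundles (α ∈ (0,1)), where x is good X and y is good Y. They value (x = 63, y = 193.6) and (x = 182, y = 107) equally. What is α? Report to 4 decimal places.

α ≈ 0.3585

Set the two utilities equal: 63^α·193.6^(1−α) = 182^α·107^(1−α).
(63/182)^α = (107/193.6)^(1−α); take logs: α·ln(63/182) = (1−α)·ln(107/193.6), i.e. α·-1.0608720 = (1−α)·-0.5929653.
With A = -1.0608720 and B = -0.5929653: α·A = (1−α)·B, so α = B/(A+B) = -0.5929653/-1.6538373 ≈ 0.3585.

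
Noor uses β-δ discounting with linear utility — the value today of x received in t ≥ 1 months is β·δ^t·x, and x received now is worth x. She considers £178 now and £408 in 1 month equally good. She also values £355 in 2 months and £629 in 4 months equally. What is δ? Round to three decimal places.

Both payoffs in the second observation are in the future, so β drops out: δ^2·355 = δ^4·629 ⇒ δ^2 = 355/629 = 0.56439, so δ = 0.75126.

δ ≈ 0.751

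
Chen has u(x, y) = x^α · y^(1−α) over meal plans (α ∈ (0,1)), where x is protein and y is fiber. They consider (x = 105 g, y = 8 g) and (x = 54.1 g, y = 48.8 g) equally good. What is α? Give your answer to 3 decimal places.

The Cobb–Douglas utilities coincide, so 105^α·8^(1−α) = 54.1^α·48.8^(1−α).
(105/54.1)^α = (48.8/8)^(1−α); take logs: α·ln(105/54.1) = (1−α)·ln(48.8/8), i.e. α·0.663126 = (1−α)·1.808289.
Thus α·(2.471415) = 1.808289, so α = 1.808289/2.471415 ≈ 0.732.

α ≈ 0.732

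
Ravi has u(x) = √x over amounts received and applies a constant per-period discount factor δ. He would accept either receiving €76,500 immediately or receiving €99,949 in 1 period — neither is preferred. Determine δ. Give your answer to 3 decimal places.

Indifference means u(76500) = δ · u(99949), so δ = u(76500)/u(99949).
With u(x) = √x: δ = √76500/√99949 = √(76500/99949) = 0.87487.

δ ≈ 0.875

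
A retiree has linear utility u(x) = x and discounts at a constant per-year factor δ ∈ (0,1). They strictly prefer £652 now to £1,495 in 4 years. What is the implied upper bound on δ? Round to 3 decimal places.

Under u(x) = x this choice says 652 > δ^4·1495.
Dividing by 1495: δ^4 < 0.43612. Both sides are positive, so the 4th root keeps the direction.
δ < 0.43612^(1/4) = 0.813.

δ < 0.813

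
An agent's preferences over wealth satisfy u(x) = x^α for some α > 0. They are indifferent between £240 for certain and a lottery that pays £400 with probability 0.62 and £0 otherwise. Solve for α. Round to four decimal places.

The lottery's expected utility is 0.62·u(400) + 0.38·u(0) = 0.62·400^α (since u(0) = 0 for α > 0).
Equating: 240^α = 0.62·400^α, i.e. 0.6000^α = 0.62.
Taking logs: α·ln(240/400) = ln(0.62), so α = -0.4780358 / -0.5108256 ≈ 0.9358.

α ≈ 0.9358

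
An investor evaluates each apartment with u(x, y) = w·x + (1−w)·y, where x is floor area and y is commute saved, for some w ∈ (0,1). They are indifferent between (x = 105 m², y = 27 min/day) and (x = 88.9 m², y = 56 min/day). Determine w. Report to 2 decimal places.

Equating utilities: w·105 + (1−w)·27 = w·88.9 + (1−w)·56.
w·(105−88.9) = (1−w)·(56−27), i.e. w·16.1 = (1−w)·29.
The marginal rate of substitution is 29/16.1, so w = 29/(16.1+29) = 0.64.

w = 0.64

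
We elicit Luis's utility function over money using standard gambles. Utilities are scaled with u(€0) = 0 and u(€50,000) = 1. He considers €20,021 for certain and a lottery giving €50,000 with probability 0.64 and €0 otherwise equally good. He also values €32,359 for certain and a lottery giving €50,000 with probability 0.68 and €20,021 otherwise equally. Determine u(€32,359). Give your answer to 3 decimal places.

First, u(€20,021) = 0.64·u(€50,000) + 0.36·u(€0) = 0.64.
Then u(€32,359) = 0.68·u(€50,000) + 0.32·u(€20,021) = 0.68·1.00 + 0.32·0.64 = 0.8848.

0.885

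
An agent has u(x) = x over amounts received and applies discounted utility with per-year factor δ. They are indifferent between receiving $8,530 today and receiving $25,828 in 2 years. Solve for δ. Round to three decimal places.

δ ≈ 0.575

The payoff in 2 years is discounted by δ^2, so u(8530) = δ^2·u(25828) and δ^2 = u(8530)/u(25828).
With u(x) = x: δ^2 = 8530/25828 = 0.33026.
Hence δ = (0.33026)^(1/2) = 0.57468.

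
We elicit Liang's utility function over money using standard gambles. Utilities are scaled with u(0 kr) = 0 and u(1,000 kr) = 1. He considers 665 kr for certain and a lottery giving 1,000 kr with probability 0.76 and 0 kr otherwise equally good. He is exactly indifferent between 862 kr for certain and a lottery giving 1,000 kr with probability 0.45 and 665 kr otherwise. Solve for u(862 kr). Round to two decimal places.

The first gamble pins u(665 kr): it must equal 0.76·1 + 0.24·0 = 0.76.
Chaining: u(862 kr) = 0.45·1.00 + 0.55·0.76 = 0.8680.

0.87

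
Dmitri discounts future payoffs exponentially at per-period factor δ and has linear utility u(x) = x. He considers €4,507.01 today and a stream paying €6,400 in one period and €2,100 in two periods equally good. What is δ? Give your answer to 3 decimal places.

The stream is worth 6400δ + 2100δ² today, so 6400δ + 2100δ² = 4507.01.
Rearranged: 2100δ² + 6400δ − 4507.01 = 0.
The positive root is δ = [−6400 + √(6400² + 4·2100·4507.01)] / (2·2100) = (−6400 + 8878.000)/4200 ≈ 0.590.

δ ≈ 0.590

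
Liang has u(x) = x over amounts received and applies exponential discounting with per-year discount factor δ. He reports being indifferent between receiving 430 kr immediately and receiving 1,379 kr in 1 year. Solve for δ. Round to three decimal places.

Indifference means u(430) = δ · u(1379), so δ = u(430)/u(1379).
With u(x) = x: δ = 430/1379 = 0.31182.

δ ≈ 0.312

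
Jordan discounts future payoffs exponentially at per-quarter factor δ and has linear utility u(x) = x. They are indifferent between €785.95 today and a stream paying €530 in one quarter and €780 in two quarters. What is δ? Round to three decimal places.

Present value of the stream is 530·δ + 780·δ². Indifference gives 530δ + 780δ² = 785.95.
That is, 780δ² + 530δ − 785.95 = 0, a quadratic in δ.
δ = (−530 + √(530² + 4·780·785.95)) / (2·780) = (−530 + √2733064.00) / 1560 ≈ 0.720.

δ ≈ 0.720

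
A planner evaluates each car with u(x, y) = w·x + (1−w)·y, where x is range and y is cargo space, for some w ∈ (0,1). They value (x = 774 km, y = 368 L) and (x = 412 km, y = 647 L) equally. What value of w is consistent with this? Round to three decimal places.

Equating utilities: w·774 + (1−w)·368 = w·412 + (1−w)·647.
Collecting terms: w·362 = (1−w)·279.
The marginal rate of substitution is 279/362, so w = 279/(362+279) = 0.435.

w = 0.435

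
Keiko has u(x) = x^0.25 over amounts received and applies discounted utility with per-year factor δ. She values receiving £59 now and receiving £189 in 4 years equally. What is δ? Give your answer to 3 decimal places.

δ ≈ 0.930

The payoff in 4 years is discounted by δ^4, so u(59) = δ^4·u(189) and δ^4 = u(59)/u(189).
Since u(x) = x^0.25, δ^4 = (59/189)^0.25 = 0.31217^0.25 = 0.74748.
Taking the 4th root: δ = 0.74748^(1/4) ≈ 0.930.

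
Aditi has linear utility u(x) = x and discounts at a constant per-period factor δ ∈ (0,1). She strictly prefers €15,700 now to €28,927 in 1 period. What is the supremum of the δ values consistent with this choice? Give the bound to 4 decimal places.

δ < 0.5427

The preference means 15700 > δ·28927.
Dividing through by 28927 gives δ < 0.54275.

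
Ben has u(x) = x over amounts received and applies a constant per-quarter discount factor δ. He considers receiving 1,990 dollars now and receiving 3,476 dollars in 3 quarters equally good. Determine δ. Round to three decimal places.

δ ≈ 0.830

Indifference means u(1990) = δ^3 · u(3476), so δ^3 = u(1990)/u(3476).
With u(x) = x: δ^3 = 1990/3476 = 0.57250.
So δ = 0.57250^(1/3) ≈ 0.830.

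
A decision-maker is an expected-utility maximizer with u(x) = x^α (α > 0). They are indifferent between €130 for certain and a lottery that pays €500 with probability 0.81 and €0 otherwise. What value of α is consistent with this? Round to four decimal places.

EU(lottery) = 0.81·500^α + 0.19·0 = 0.81·500^α.
Indifference: 130^α = 0.81·500^α, so (130/500)^α = 0.81.
α = ln(0.81) / ln(130/500) = -0.2107210/-1.3470736 ≈ 0.1564.

α ≈ 0.1564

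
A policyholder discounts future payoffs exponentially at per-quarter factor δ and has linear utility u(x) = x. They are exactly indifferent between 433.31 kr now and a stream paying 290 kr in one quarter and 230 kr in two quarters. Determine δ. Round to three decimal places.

δ ≈ 0.880

The stream is worth 290δ + 230δ² today, so 290δ + 230δ² = 433.31.
So 230δ² + 290δ − 433.31 = 0.
By the quadratic formula (taking the positive root), δ = (−290 + √482745.20) / 460 ≈ 0.880.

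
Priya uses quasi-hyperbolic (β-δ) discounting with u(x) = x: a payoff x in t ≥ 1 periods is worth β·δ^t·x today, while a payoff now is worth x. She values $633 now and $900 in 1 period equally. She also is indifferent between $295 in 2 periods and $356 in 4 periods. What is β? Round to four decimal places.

β ≈ 0.7726

Both payoffs in the second observation are in the future, so β drops out: δ^2·295 = δ^4·356 ⇒ δ^2 = 295/356 = 0.82865, so δ = 0.91030.
Now use the now-vs-future pair: 633 = β·δ·900 gives β = 633/(0.91030·900) ≈ 0.7726.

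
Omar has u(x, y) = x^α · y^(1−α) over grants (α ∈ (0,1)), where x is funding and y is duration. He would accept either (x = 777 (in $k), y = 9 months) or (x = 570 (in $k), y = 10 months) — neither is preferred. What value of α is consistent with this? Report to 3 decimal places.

The Cobb–Douglas utilities coincide, so 777^α·9^(1−α) = 570^α·10^(1−α).
(777/570)^α = (10/9)^(1−α); take logs: α·ln(777/570) = (1−α)·ln(10/9), i.e. α·0.309804 = (1−α)·0.105361.
Thus α·(0.415165) = 0.105361, so α = 0.105361/0.415165 ≈ 0.254.

α ≈ 0.254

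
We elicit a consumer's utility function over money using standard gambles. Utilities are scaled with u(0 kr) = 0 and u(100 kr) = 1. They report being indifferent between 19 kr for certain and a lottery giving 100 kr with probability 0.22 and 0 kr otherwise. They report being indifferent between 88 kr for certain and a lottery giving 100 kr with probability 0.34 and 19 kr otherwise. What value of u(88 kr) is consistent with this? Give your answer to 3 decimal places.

0.485

From the first indifference, u(19 kr) = 0.22·u(100 kr) + 0.78·u(0 kr) = 0.22·1 + 0.78·0 = 0.22.
Then u(88 kr) = 0.34·u(100 kr) + 0.66·u(19 kr) = 0.34·1.00 + 0.66·0.22 = 0.4852.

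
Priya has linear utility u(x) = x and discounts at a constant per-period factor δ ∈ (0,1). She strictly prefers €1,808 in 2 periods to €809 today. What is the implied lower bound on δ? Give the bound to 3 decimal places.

Comparing present values: 809 < δ^2·1808.
Dividing by 1808: δ^2 > 0.44746. Both sides are positive, so the square root keeps the direction.
δ > 0.44746^(1/2) = 0.669.

δ > 0.669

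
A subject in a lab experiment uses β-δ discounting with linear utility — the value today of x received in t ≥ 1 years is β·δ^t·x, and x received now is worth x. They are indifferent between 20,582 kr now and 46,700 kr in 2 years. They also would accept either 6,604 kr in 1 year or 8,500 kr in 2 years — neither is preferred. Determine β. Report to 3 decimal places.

β ≈ 0.730

From the later pair, β·δ^1·6604 = β·δ^2·8500; dividing through, δ = 6604/8500 = 0.77694.
The first indifference: 20582 = β·δ^2·46700, so β = 20582/(δ^2·46700) = 20582/(0.60364·46700) ≈ 0.730.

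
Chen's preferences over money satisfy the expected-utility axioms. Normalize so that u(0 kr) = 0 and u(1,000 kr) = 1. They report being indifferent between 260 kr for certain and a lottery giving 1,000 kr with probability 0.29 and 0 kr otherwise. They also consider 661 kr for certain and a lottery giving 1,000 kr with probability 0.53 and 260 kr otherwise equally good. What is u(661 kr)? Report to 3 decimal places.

The first gamble pins u(260 kr): it must equal 0.29·1 + 0.71·0 = 0.29.
Chaining: u(661 kr) = 0.53·1.00 + 0.47·0.29 = 0.6663.

0.666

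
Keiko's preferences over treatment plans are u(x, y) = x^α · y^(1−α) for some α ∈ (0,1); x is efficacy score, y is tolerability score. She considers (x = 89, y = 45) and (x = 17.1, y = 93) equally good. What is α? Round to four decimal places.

Set the two utilities equal: 89^α·45^(1−α) = 17.1^α·93^(1−α).
Taking logs: α·ln 89 + (1−α)·ln 45 = α·ln 17.1 + (1−α)·ln 93, i.e. α·1.6495579 = (1−α)·0.7259370.
Thus α·(2.3754949) = 0.7259370, so α = 0.7259370/2.3754949 ≈ 0.3056.

α ≈ 0.3056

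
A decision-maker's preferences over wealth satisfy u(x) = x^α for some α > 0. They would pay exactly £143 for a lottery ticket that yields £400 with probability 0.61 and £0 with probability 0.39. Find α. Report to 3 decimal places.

The lottery's expected utility is 0.61·u(400) + 0.39·u(0) = 0.61·400^α (since u(0) = 0 for α > 0).
Equating: 143^α = 0.61·400^α, i.e. 0.3575^α = 0.61.
Taking logs: α·ln(143/400) = ln(0.61), so α = -0.494296 / -1.028620 ≈ 0.481.

α ≈ 0.481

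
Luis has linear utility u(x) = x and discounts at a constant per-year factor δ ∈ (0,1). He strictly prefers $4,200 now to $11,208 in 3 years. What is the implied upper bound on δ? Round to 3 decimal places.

δ < 0.721

The preference means 4200 > δ^3·11208.
Hence δ^3 < 4200/11208 = 0.37473, and x ↦ x^(1/3) is increasing on (0,∞).
δ < (4200/11208)^(1/3) ≈ 0.721.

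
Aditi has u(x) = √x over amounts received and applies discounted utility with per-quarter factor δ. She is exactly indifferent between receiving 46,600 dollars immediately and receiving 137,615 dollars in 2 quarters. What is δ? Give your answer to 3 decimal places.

δ ≈ 0.763

Indifference means u(46600) = δ^2 · u(137615), so δ^2 = u(46600)/u(137615).
With u(x) = √x: δ^2 = √46600/√137615 = √(46600/137615) = 0.58192.
Taking the square root: δ = 0.58192^(1/2) ≈ 0.763.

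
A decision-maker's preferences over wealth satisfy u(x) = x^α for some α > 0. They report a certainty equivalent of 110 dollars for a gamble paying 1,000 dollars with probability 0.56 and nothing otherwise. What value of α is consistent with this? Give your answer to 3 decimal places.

α ≈ 0.263

EU(lottery) = 0.56·1000^α + 0.44·0 = 0.56·1000^α.
Equating: 110^α = 0.56·1000^α, i.e. 0.1100^α = 0.56.
Take logs: α = ln 0.56 / ln(110/1000) ≈ 0.26269.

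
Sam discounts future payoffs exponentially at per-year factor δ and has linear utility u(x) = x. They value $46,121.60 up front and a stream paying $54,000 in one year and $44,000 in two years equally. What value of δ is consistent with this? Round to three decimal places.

Present value of the stream is 54000·δ + 44000·δ². Indifference gives 54000δ + 44000δ² = 46121.60.
Rearranged: 44000δ² + 54000δ − 46121.60 = 0.
δ = (−54000 + √(54000² + 4·44000·46121.60)) / (2·44000) = (−54000 + √11033401600.00) / 88000 ≈ 0.580.

δ ≈ 0.580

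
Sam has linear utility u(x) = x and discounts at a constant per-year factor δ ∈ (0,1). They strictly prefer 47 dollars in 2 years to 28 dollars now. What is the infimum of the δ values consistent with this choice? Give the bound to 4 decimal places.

δ > 0.7718

Under u(x) = x this choice says 28 < δ^2·47.
So δ^2 > 28/47 = 0.59574; taking the square root of both positive sides preserves the inequality.
δ > (28/47)^(1/2) ≈ 0.7718.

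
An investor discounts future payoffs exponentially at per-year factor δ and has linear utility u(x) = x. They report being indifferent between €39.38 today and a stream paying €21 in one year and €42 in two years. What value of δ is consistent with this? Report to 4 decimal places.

Present value of the stream is 21·δ + 42·δ². Indifference gives 21δ + 42δ² = 39.38.
That is, 42δ² + 21δ − 39.38 = 0, a quadratic in δ.
δ = (−21 + √(21² + 4·42·39.38)) / (2·42) = (−21 + √7056.84) / 84 ≈ 0.7501.

δ ≈ 0.7501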